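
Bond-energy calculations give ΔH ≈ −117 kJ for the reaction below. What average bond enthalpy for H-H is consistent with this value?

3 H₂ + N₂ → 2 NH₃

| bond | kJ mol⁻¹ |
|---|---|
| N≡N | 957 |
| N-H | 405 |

D(H-H) ≈ 452 kJ/mol

Let D be the H-H bond energy.
Σ(broken) = 3×D + 1×957 = 957 + 3D
Σ(formed) = 6×405 = 2430
ΔH = Σ(broken) − Σ(formed) = (957 + 3D) − (2430) = −1473 + 3D
Setting this equal to −117 kJ gives 3D = 1356, so D = 452 kJ/mol.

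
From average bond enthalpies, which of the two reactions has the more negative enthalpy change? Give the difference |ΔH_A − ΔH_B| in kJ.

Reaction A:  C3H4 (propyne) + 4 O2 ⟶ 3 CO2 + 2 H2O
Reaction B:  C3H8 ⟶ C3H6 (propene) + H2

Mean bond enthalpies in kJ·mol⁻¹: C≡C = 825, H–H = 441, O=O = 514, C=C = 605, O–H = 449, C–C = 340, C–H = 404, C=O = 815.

Reaction A, by 1951 kJ

Reaction A:
  Bonds broken (reactants):
    C≡C: 1 × 825 = 825
    C–C: 1 × 340 = 340
    C–H: 4 × 404 = 1616
    O=O: 4 × 514 = 2056
    Σ(broken) = 4837 kJ
  Bonds formed (products):
    C=O: 6 × 815 = 4890
    O–H: 4 × 449 = 1796
    Σ(formed) = 6686 kJ
  ΔH_A = 4837 − 6686 = −1849 kJ
Reaction B:
  Bonds broken (reactants):
    C–C: 2 × 340 = 680
    C–H: 8 × 404 = 3232
    Σ(broken) = 3912 kJ
  Bonds formed (products):
    C–C: 1 × 340 = 340
    C–H: 6 × 404 = 2424
    C=C: 1 × 605 = 605
    H–H: 1 × 441 = 441
    Σ(formed) = 3810 kJ
  ΔH_B = 3912 − 3810 = +102 kJ
ΔH_A − ΔH_B = −1951 kJ, so reaction A has the more negative ΔH; |ΔH_A − ΔH_B| = 1951 kJ.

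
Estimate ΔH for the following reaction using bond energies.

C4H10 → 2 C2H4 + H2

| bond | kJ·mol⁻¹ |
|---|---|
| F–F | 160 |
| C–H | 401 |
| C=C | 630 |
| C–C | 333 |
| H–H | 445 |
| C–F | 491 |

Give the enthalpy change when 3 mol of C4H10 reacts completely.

ΔH = +288 kJ

Bonds broken (reactants):
  C–C: 3 × 333 = 999
  C–H: 10 × 401 = 4010
  Σ(broken) = 5009 kJ
Bonds formed (products):
  C–H: 8 × 401 = 3208
  C=C: 2 × 630 = 1260
  H–H: 1 × 445 = 445
  Σ(formed) = 4913 kJ
ΔH = Σ(broken) − Σ(formed) = 5009 − 4913 = +96 kJ
For 3× the reaction as written: 3 × (+96) = +288 kJ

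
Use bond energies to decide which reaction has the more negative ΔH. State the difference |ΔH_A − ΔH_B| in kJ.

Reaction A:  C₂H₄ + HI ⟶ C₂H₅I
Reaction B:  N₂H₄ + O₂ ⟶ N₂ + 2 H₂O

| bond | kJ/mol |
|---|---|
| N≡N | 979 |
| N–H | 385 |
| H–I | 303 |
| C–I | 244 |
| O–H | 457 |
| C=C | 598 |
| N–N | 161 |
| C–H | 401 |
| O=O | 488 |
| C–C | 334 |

Reaction A:
  Bonds broken (reactants):
    C–H: 4 × 401 = 1604
    C=C: 1 × 598 = 598
    H–I: 1 × 303 = 303
    Σ(broken) = 2505 kJ
  Bonds formed (products):
    C–C: 1 × 334 = 334
    C–H: 5 × 401 = 2005
    C–I: 1 × 244 = 244
    Σ(formed) = 2583 kJ
  ΔH_A = 2505 − 2583 = −78 kJ
Reaction B:
  Bonds broken (reactants):
    N–H: 4 × 385 = 1540
    N–N: 1 × 161 = 161
    O=O: 1 × 488 = 488
    Σ(broken) = 2189 kJ
  Bonds formed (products):
    N≡N: 1 × 979 = 979
    O–H: 4 × 457 = 1828
    Σ(formed) = 2807 kJ
  ΔH_B = 2189 − 2807 = −618 kJ
ΔH_A − ΔH_B = +540 kJ, so reaction B has the more negative ΔH; |ΔH_A − ΔH_B| = 540 kJ.

Reaction B, by 540 kJ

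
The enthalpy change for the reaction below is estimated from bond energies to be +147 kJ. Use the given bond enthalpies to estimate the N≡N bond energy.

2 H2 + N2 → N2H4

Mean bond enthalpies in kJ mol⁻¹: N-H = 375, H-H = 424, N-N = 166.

D(N≡N) ≈ 965 kJ/mol

Let D be the N≡N bond energy.
Σ(broken) = 2×424 + 1×D = 848 + D
Σ(formed) = 4×375 + 1×166 = 1666
ΔH = Σ(broken) − Σ(formed) = (848 + D) − (1666) = −818 + D
Setting this equal to +147 kJ gives D = 965 kJ/mol.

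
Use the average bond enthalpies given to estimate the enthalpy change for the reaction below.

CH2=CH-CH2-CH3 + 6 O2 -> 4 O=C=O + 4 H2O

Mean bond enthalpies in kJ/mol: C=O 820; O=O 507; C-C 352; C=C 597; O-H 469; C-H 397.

Bonds broken (reactants):
  C-C: 2 × 352 = 704
  C-H: 8 × 397 = 3176
  C=C: 1 × 597 = 597
  O=O: 6 × 507 = 3042
  Σ(broken) = 7519 kJ
Bonds formed (products):
  C=O: 8 × 820 = 6560
  O-H: 8 × 469 = 3752
  Σ(formed) = 10312 kJ
ΔH = Σ(broken) − Σ(formed) = 7519 − 10312 = −2793 kJ

ΔH ≈ −2793 kJ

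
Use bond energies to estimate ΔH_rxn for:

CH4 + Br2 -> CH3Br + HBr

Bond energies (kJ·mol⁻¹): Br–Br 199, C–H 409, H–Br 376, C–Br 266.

ΔH ≈ −34 kJ

Bonds broken (reactants):
  Br–Br: 1 × 199 = 199
  C–H: 4 × 409 = 1636
  Σ(broken) = 1835 kJ
Bonds formed (products):
  C–Br: 1 × 266 = 266
  C–H: 3 × 409 = 1227
  H–Br: 1 × 376 = 376
  Σ(formed) = 1869 kJ
ΔH = Σ(broken) − Σ(formed) = 1835 − 1869 = −34 kJ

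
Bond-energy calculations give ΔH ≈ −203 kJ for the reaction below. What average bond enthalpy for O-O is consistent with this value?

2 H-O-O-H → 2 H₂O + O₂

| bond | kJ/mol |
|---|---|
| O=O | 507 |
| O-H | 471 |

Let D be the O-O bond energy.
Σ(broken) = 4×471 + 2×D = 1884 + 2D
Σ(formed) = 4×471 + 1×507 = 2391
ΔH = Σ(broken) − Σ(formed) = (1884 + 2D) − (2391) = −507 + 2D
Setting this equal to −203 kJ gives 2D = 304, so D = 152 kJ/mol.

D(O-O) ≈ 152 kJ/mol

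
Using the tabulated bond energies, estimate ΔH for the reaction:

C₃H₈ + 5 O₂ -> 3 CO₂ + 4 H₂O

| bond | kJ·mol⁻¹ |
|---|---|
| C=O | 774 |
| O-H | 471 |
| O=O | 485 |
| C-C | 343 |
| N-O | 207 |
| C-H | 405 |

Bonds broken (reactants):
  C-C: 2 × 343 = 686
  C-H: 8 × 405 = 3240
  O=O: 5 × 485 = 2425
  Σ(broken) = 6351 kJ
Bonds formed (products):
  C=O: 6 × 774 = 4644
  O-H: 8 × 471 = 3768
  Σ(formed) = 8412 kJ
ΔH = Σ(broken) − Σ(formed) = 6351 − 8412 = −2061 kJ

ΔH ≈ −2061 kJ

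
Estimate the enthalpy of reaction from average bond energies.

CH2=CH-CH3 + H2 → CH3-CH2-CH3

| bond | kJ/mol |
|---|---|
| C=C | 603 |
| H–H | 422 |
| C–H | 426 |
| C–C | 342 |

ΔH ≈ −169 kJ

Bonds broken (reactants):
  C–C: 1 × 342 = 342
  C–H: 6 × 426 = 2556
  C=C: 1 × 603 = 603
  H–H: 1 × 422 = 422
  Σ(broken) = 3923 kJ
Bonds formed (products):
  C–C: 2 × 342 = 684
  C–H: 8 × 426 = 3408
  Σ(formed) = 4092 kJ
ΔH = Σ(broken) − Σ(formed) = 3923 − 4092 = −169 kJ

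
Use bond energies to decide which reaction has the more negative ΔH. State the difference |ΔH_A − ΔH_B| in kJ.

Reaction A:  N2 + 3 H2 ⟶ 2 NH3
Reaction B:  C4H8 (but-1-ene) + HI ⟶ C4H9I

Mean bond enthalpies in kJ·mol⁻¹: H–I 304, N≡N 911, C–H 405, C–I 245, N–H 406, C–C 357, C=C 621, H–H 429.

Reaction A, by 156 kJ

Reaction A:
  Bonds broken (reactants):
    H–H: 3 × 429 = 1287
    N≡N: 1 × 911 = 911
    Σ(broken) = 2198 kJ
  Bonds formed (products):
    N–H: 6 × 406 = 2436
    Σ(formed) = 2436 kJ
  ΔH_A = 2198 − 2436 = −238 kJ
Reaction B:
  Bonds broken (reactants):
    C–C: 2 × 357 = 714
    C–H: 8 × 405 = 3240
    C=C: 1 × 621 = 621
    H–I: 1 × 304 = 304
    Σ(broken) = 4879 kJ
  Bonds formed (products):
    C–C: 3 × 357 = 1071
    C–H: 9 × 405 = 3645
    C–I: 1 × 245 = 245
    Σ(formed) = 4961 kJ
  ΔH_B = 4879 − 4961 = −82 kJ
ΔH_A − ΔH_B = −156 kJ, so reaction A has the more negative ΔH; |ΔH_A − ΔH_B| = 156 kJ.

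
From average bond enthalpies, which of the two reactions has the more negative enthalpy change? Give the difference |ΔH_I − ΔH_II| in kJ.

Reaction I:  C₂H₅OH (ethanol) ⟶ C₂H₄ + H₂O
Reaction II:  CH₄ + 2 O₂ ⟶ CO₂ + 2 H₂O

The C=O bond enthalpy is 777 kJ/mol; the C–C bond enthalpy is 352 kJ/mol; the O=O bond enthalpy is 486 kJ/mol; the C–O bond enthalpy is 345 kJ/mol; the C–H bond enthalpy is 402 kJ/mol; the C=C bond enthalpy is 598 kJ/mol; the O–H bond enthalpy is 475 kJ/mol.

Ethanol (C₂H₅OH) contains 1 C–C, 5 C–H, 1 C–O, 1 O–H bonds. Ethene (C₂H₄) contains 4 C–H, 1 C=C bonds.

Reaction I:
  Bonds broken (reactants):
    C–C: 1 × 352 = 352
    C–H: 5 × 402 = 2010
    C–O: 1 × 345 = 345
    O–H: 1 × 475 = 475
    Σ(broken) = 3182 kJ
  Bonds formed (products):
    C–H: 4 × 402 = 1608
    C=C: 1 × 598 = 598
    O–H: 2 × 475 = 950
    Σ(formed) = 3156 kJ
  ΔH_I = 3182 − 3156 = +26 kJ
Reaction II:
  Bonds broken (reactants):
    C–H: 4 × 402 = 1608
    O=O: 2 × 486 = 972
    Σ(broken) = 2580 kJ
  Bonds formed (products):
    C=O: 2 × 777 = 1554
    O–H: 4 × 475 = 1900
    Σ(formed) = 3454 kJ
  ΔH_II = 2580 − 3454 = −874 kJ
ΔH_I − ΔH_II = +900 kJ, so reaction II has the more negative ΔH; |ΔH_I − ΔH_II| = 900 kJ.

Reaction II, by 900 kJ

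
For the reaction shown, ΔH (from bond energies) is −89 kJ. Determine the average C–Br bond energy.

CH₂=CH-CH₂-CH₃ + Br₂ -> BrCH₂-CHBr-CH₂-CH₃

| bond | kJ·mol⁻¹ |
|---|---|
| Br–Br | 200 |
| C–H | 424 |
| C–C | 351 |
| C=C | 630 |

Let D be the C–Br bond energy.
Σ(broken) = 1×200 + 2×351 + 8×424 + 1×630 = 4924
Σ(formed) = 2×D + 3×351 + 8×424 = 4445 + 2D
ΔH = Σ(broken) − Σ(formed) = (4924) − (4445 + 2D) = +479 − 2D
Setting this equal to −89 kJ gives 2D = 568, so D = 284 kJ/mol.

D(C–Br) ≈ 284 kJ/mol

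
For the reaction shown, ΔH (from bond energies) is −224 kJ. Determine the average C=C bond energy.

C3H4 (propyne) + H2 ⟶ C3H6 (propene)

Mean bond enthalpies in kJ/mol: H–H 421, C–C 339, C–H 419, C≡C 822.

D(C=C) ≈ 629 kJ/mol

Let D be the C=C bond energy.
Σ(broken) = 1×822 + 1×339 + 4×419 + 1×421 = 3258
Σ(formed) = 1×339 + 6×419 + 1×D = 2853 + D
ΔH = Σ(broken) − Σ(formed) = (3258) − (2853 + D) = +405 − D
Setting this equal to −224 kJ gives D = 629 kJ/mol.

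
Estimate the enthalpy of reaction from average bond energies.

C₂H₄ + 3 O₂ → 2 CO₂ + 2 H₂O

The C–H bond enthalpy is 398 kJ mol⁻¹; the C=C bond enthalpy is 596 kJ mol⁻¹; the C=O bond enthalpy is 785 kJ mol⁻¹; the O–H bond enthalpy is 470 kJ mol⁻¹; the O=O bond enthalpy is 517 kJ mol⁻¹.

ΔH ≈ −1281 kJ

Bonds broken (reactants):
  C–H: 4 × 398 = 1592
  C=C: 1 × 596 = 596
  O=O: 3 × 517 = 1551
  Σ(broken) = 3739 kJ
Bonds formed (products):
  C=O: 4 × 785 = 3140
  O–H: 4 × 470 = 1880
  Σ(formed) = 5020 kJ
ΔH = Σ(broken) − Σ(formed) = 3739 − 5020 = −1281 kJ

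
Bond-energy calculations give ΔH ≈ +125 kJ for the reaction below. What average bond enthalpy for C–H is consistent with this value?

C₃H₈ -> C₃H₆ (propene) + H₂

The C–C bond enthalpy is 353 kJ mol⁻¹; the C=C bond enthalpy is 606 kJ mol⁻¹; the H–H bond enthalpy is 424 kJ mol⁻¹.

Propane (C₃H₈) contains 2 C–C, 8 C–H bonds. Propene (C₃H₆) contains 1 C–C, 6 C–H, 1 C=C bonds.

Let D be the C–H bond energy.
Σ(broken) = 2×353 + 8×D = 706 + 8D
Σ(formed) = 1×353 + 6×D + 1×606 + 1×424 = 1383 + 6D
ΔH = Σ(broken) − Σ(formed) = (706 + 8D) − (1383 + 6D) = −677 + 2D
Setting this equal to +125 kJ gives 2D = 802, so D = 401 kJ/mol.

D(C–H) ≈ 401 kJ/mol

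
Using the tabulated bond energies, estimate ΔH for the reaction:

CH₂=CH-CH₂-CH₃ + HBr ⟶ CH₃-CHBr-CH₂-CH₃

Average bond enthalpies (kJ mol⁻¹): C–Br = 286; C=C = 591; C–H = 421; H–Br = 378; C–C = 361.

Bonds broken (reactants):
  C–C: 2 × 361 = 722
  C–H: 8 × 421 = 3368
  C=C: 1 × 591 = 591
  H–Br: 1 × 378 = 378
  Σ(broken) = 5059 kJ
Bonds formed (products):
  C–Br: 1 × 286 = 286
  C–C: 3 × 361 = 1083
  C–H: 9 × 421 = 3789
  Σ(formed) = 5158 kJ
ΔH = Σ(broken) − Σ(formed) = 5059 − 5158 = −99 kJ

ΔH ≈ −99 kJ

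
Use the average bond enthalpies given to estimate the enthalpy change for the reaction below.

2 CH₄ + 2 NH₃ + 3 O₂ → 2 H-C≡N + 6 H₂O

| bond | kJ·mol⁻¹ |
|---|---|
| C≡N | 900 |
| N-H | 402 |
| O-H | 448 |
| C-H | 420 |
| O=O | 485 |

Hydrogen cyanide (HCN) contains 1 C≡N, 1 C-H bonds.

ΔH ≈ −789 kJ

Bonds broken (reactants):
  C-H: 8 × 420 = 3360
  N-H: 6 × 402 = 2412
  O=O: 3 × 485 = 1455
  Σ(broken) = 7227 kJ
Bonds formed (products):
  C≡N: 2 × 900 = 1800
  C-H: 2 × 420 = 840
  O-H: 12 × 448 = 5376
  Σ(formed) = 8016 kJ
ΔH = Σ(broken) − Σ(formed) = 7227 − 8016 = −789 kJ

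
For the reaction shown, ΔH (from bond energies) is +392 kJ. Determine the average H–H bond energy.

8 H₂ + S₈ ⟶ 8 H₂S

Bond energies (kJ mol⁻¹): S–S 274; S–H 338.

Let D be the H–H bond energy.
Σ(broken) = 8×D + 8×274 = 2192 + 8D
Σ(formed) = 16×338 = 5408
ΔH = Σ(broken) − Σ(formed) = (2192 + 8D) − (5408) = −3216 + 8D
Setting this equal to +392 kJ gives 8D = 3608, so D = 451 kJ/mol.

D(H–H) ≈ 451 kJ/mol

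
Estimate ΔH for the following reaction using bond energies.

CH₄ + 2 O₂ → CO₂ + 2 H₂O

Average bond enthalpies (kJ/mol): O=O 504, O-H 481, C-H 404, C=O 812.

Bonds broken (reactants):
  C-H: 4 × 404 = 1616
  O=O: 2 × 504 = 1008
  Σ(broken) = 2624 kJ
Bonds formed (products):
  C=O: 2 × 812 = 1624
  O-H: 4 × 481 = 1924
  Σ(formed) = 3548 kJ
ΔH = Σ(broken) − Σ(formed) = 2624 − 3548 = −924 kJ

ΔH ≈ −924 kJ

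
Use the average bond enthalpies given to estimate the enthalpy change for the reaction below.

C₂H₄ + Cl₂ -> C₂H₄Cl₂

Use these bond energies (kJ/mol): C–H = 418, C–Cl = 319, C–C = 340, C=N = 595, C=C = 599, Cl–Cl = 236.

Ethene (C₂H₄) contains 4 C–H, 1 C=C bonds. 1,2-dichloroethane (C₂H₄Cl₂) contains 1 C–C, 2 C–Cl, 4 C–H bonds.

ΔH ≈ −143 kJ

Bonds broken (reactants):
  C–H: 4 × 418 = 1672
  C=C: 1 × 599 = 599
  Cl–Cl: 1 × 236 = 236
  Σ(broken) = 2507 kJ
Bonds formed (products):
  C–C: 1 × 340 = 340
  C–Cl: 2 × 319 = 638
  C–H: 4 × 418 = 1672
  Σ(formed) = 2650 kJ
ΔH = Σ(broken) − Σ(formed) = 2507 − 2650 = −143 kJ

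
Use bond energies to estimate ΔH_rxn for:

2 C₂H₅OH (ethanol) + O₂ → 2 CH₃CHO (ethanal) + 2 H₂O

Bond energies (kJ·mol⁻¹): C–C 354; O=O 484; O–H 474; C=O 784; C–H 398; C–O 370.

Bonds broken (reactants):
  C–C: 2 × 354 = 708
  C–H: 10 × 398 = 3980
  C–O: 2 × 370 = 740
  O–H: 2 × 474 = 948
  O=O: 1 × 484 = 484
  Σ(broken) = 6860 kJ
Bonds formed (products):
  C–C: 2 × 354 = 708
  C–H: 8 × 398 = 3184
  C=O: 2 × 784 = 1568
  O–H: 4 × 474 = 1896
  Σ(formed) = 7356 kJ
ΔH = Σ(broken) − Σ(formed) = 6860 − 7356 = −496 kJ

ΔH ≈ −496 kJ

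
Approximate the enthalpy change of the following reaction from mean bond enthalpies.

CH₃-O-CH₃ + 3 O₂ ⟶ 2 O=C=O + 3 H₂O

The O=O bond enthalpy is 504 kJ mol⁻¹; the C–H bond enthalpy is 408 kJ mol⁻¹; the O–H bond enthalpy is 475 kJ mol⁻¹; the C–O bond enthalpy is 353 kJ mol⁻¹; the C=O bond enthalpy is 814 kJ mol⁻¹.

ΔH ≈ −1440 kJ

Bonds broken (reactants):
  C–H: 6 × 408 = 2448
  C–O: 2 × 353 = 706
  O=O: 3 × 504 = 1512
  Σ(broken) = 4666 kJ
Bonds formed (products):
  C=O: 4 × 814 = 3256
  O–H: 6 × 475 = 2850
  Σ(formed) = 6106 kJ
ΔH = Σ(broken) − Σ(formed) = 4666 − 6106 = −1440 kJ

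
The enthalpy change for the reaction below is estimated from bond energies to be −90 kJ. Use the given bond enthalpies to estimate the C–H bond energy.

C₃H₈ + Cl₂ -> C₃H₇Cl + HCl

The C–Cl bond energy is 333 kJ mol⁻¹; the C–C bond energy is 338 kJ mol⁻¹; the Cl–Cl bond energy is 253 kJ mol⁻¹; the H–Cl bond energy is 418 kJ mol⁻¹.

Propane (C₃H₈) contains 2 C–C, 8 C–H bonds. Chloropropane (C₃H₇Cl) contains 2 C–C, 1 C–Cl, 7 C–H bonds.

D(C–H) ≈ 408 kJ/mol

Let D be the C–H bond energy.
Σ(broken) = 2×338 + 8×D + 1×253 = 929 + 8D
Σ(formed) = 2×338 + 1×333 + 7×D + 1×418 = 1427 + 7D
ΔH = Σ(broken) − Σ(formed) = (929 + 8D) − (1427 + 7D) = −498 + D
Setting this equal to −90 kJ gives D = 408 kJ/mol.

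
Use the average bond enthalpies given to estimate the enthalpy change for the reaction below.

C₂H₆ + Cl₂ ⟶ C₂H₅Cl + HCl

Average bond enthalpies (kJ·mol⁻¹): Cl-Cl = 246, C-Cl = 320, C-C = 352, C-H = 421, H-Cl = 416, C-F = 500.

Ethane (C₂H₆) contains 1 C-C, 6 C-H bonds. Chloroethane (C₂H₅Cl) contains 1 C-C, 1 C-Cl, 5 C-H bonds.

ΔH ≈ −69 kJ

Bonds broken (reactants):
  C-C: 1 × 352 = 352
  C-H: 6 × 421 = 2526
  Cl-Cl: 1 × 246 = 246
  Σ(broken) = 3124 kJ
Bonds formed (products):
  C-C: 1 × 352 = 352
  C-Cl: 1 × 320 = 320
  C-H: 5 × 421 = 2105
  H-Cl: 1 × 416 = 416
  Σ(formed) = 3193 kJ
ΔH = Σ(broken) − Σ(formed) = 3124 − 3193 = −69 kJ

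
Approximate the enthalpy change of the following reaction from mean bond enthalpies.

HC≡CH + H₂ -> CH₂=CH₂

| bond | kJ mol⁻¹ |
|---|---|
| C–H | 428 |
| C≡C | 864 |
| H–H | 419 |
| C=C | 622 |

Bonds broken (reactants):
  C≡C: 1 × 864 = 864
  C–H: 2 × 428 = 856
  H–H: 1 × 419 = 419
  Σ(broken) = 2139 kJ
Bonds formed (products):
  C–H: 4 × 428 = 1712
  C=C: 1 × 622 = 622
  Σ(formed) = 2334 kJ
ΔH = Σ(broken) − Σ(formed) = 2139 − 2334 = −195 kJ

ΔH ≈ −195 kJ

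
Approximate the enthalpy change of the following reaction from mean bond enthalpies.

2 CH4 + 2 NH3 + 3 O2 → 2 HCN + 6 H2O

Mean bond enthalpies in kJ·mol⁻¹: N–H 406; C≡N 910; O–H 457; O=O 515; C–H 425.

ΔH ≈ −773 kJ

Bonds broken (reactants):
  C–H: 8 × 425 = 3400
  N–H: 6 × 406 = 2436
  O=O: 3 × 515 = 1545
  Σ(broken) = 7381 kJ
Bonds formed (products):
  C≡N: 2 × 910 = 1820
  C–H: 2 × 425 = 850
  O–H: 12 × 457 = 5484
  Σ(formed) = 8154 kJ
ΔH = Σ(broken) − Σ(formed) = 7381 − 8154 = −773 kJ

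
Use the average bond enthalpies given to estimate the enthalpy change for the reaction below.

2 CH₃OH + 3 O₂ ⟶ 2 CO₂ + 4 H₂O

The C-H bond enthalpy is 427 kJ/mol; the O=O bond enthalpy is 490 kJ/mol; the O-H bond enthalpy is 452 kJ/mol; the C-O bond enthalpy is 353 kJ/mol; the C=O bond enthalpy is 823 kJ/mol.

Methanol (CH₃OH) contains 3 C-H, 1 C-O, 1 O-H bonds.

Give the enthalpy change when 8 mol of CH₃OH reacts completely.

Bonds broken (reactants):
  C-H: 6 × 427 = 2562
  C-O: 2 × 353 = 706
  O-H: 2 × 452 = 904
  O=O: 3 × 490 = 1470
  Σ(broken) = 5642 kJ
Bonds formed (products):
  C=O: 4 × 823 = 3292
  O-H: 8 × 452 = 3616
  Σ(formed) = 6908 kJ
ΔH = Σ(broken) − Σ(formed) = 5642 − 6908 = −1266 kJ
For 4× the reaction as written: 4 × (−1266) = −5064 kJ

ΔH = −5064 kJ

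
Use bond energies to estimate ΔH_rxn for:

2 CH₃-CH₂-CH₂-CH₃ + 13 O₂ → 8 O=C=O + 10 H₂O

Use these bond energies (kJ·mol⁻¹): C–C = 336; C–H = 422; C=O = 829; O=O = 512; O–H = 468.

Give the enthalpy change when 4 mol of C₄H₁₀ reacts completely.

Bonds broken (reactants):
  C–C: 6 × 336 = 2016
  C–H: 20 × 422 = 8440
  O=O: 13 × 512 = 6656
  Σ(broken) = 17112 kJ
Bonds formed (products):
  C=O: 16 × 829 = 13264
  O–H: 20 × 468 = 9360
  Σ(formed) = 22624 kJ
ΔH = Σ(broken) − Σ(formed) = 17112 − 22624 = −5512 kJ
For 2× the reaction as written: 2 × (−5512) = −11024 kJ

ΔH = −11024 kJ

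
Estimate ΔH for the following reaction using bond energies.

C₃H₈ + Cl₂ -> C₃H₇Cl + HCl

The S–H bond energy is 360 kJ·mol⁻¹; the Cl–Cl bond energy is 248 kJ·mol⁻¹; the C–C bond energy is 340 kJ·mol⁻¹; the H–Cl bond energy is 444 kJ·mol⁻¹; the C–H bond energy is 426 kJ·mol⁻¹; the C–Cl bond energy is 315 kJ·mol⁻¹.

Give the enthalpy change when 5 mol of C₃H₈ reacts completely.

Bonds broken (reactants):
  C–C: 2 × 340 = 680
  C–H: 8 × 426 = 3408
  Cl–Cl: 1 × 248 = 248
  Σ(broken) = 4336 kJ
Bonds formed (products):
  C–C: 2 × 340 = 680
  C–Cl: 1 × 315 = 315
  C–H: 7 × 426 = 2982
  H–Cl: 1 × 444 = 444
  Σ(formed) = 4421 kJ
ΔH = Σ(broken) − Σ(formed) = 4336 − 4421 = −85 kJ
For 5× the reaction as written: 5 × (−85) = −425 kJ

ΔH = −425 kJ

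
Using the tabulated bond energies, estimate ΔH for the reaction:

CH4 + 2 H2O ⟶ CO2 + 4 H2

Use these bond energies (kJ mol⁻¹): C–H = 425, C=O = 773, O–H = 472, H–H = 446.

Bonds broken (reactants):
  C–H: 4 × 425 = 1700
  O–H: 4 × 472 = 1888
  Σ(broken) = 3588 kJ
Bonds formed (products):
  C=O: 2 × 773 = 1546
  H–H: 4 × 446 = 1784
  Σ(formed) = 3330 kJ
ΔH = Σ(broken) − Σ(formed) = 3588 − 3330 = +258 kJ

ΔH ≈ +258 kJ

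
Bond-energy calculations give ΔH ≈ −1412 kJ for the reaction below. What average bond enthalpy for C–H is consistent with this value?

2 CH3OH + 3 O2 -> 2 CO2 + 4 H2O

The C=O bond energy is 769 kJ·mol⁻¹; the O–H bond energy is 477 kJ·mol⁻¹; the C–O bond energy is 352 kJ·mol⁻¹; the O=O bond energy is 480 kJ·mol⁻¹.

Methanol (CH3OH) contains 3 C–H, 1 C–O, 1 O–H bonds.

D(C–H) ≈ 397 kJ/mol

Let D be the C–H bond energy.
Σ(broken) = 6×D + 2×352 + 2×477 + 3×480 = 3098 + 6D
Σ(formed) = 4×769 + 8×477 = 6892
ΔH = Σ(broken) − Σ(formed) = (3098 + 6D) − (6892) = −3794 + 6D
Setting this equal to −1412 kJ gives 6D = 2382, so D = 397 kJ/mol.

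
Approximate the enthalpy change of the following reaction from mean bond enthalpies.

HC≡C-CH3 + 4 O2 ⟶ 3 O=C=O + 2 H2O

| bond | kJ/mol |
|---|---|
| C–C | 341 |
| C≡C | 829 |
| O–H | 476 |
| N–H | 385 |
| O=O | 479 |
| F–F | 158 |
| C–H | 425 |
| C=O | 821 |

Bonds broken (reactants):
  C≡C: 1 × 829 = 829
  C–C: 1 × 341 = 341
  C–H: 4 × 425 = 1700
  O=O: 4 × 479 = 1916
  Σ(broken) = 4786 kJ
Bonds formed (products):
  C=O: 6 × 821 = 4926
  O–H: 4 × 476 = 1904
  Σ(formed) = 6830 kJ
ΔH = Σ(broken) − Σ(formed) = 4786 − 6830 = −2044 kJ

ΔH ≈ −2044 kJ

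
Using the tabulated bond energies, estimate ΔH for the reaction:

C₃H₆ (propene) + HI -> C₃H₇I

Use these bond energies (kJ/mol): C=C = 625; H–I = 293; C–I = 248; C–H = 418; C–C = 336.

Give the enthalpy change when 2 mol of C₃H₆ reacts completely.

ΔH = −168 kJ

Bonds broken (reactants):
  C–C: 1 × 336 = 336
  C–H: 6 × 418 = 2508
  C=C: 1 × 625 = 625
  H–I: 1 × 293 = 293
  Σ(broken) = 3762 kJ
Bonds formed (products):
  C–C: 2 × 336 = 672
  C–H: 7 × 418 = 2926
  C–I: 1 × 248 = 248
  Σ(formed) = 3846 kJ
ΔH = Σ(broken) − Σ(formed) = 3762 − 3846 = −84 kJ
For 2× the reaction as written: 2 × (−84) = −168 kJ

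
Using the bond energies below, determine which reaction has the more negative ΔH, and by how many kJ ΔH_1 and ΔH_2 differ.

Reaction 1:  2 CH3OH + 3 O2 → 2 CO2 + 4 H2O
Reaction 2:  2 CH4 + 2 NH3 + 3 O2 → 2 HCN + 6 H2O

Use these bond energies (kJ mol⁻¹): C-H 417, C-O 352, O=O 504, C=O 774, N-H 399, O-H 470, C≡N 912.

Reaction 1:
  Bonds broken (reactants):
    C-H: 6 × 417 = 2502
    C-O: 2 × 352 = 704
    O-H: 2 × 470 = 940
    O=O: 3 × 504 = 1512
    Σ(broken) = 5658 kJ
  Bonds formed (products):
    C=O: 4 × 774 = 3096
    O-H: 8 × 470 = 3760
    Σ(formed) = 6856 kJ
  ΔH_1 = 5658 − 6856 = −1198 kJ
Reaction 2:
  Bonds broken (reactants):
    C-H: 8 × 417 = 3336
    N-H: 6 × 399 = 2394
    O=O: 3 × 504 = 1512
    Σ(broken) = 7242 kJ
  Bonds formed (products):
    C≡N: 2 × 912 = 1824
    C-H: 2 × 417 = 834
    O-H: 12 × 470 = 5640
    Σ(formed) = 8298 kJ
  ΔH_2 = 7242 − 8298 = −1056 kJ
ΔH_1 − ΔH_2 = −142 kJ, so reaction 1 has the more negative ΔH; |ΔH_1 − ΔH_2| = 142 kJ.

Reaction 1, by 142 kJ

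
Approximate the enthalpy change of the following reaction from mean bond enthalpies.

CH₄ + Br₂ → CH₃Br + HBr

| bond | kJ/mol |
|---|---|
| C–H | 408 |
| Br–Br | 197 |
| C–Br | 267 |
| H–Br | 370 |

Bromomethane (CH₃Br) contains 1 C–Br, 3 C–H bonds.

ΔH ≈ −32 kJ

Bonds broken (reactants):
  Br–Br: 1 × 197 = 197
  C–H: 4 × 408 = 1632
  Σ(broken) = 1829 kJ
Bonds formed (products):
  C–Br: 1 × 267 = 267
  C–H: 3 × 408 = 1224
  H–Br: 1 × 370 = 370
  Σ(formed) = 1861 kJ
ΔH = Σ(broken) − Σ(formed) = 1829 − 1861 = −32 kJ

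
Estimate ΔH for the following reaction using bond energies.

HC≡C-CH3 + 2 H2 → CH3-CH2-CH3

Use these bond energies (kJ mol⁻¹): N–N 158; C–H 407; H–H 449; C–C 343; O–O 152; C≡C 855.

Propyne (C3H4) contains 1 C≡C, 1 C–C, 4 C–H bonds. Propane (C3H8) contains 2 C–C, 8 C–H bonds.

Bonds broken (reactants):
  C≡C: 1 × 855 = 855
  C–C: 1 × 343 = 343
  C–H: 4 × 407 = 1628
  H–H: 2 × 449 = 898
  Σ(broken) = 3724 kJ
Bonds formed (products):
  C–C: 2 × 343 = 686
  C–H: 8 × 407 = 3256
  Σ(formed) = 3942 kJ
ΔH = Σ(broken) − Σ(formed) = 3724 − 3942 = −218 kJ

ΔH ≈ −218 kJ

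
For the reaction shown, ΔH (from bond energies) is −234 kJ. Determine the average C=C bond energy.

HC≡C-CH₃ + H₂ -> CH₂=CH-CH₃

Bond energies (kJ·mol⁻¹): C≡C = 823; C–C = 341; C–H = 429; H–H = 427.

Let D be the C=C bond energy.
Σ(broken) = 1×823 + 1×341 + 4×429 + 1×427 = 3307
Σ(formed) = 1×341 + 6×429 + 1×D = 2915 + D
ΔH = Σ(broken) − Σ(formed) = (3307) − (2915 + D) = +392 − D
Setting this equal to −234 kJ gives D = 626 kJ/mol.

D(C=C) ≈ 626 kJ/mol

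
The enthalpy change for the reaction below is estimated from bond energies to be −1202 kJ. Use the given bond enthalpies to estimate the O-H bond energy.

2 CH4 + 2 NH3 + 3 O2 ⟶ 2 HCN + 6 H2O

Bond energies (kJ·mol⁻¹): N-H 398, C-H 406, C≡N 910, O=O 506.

D(O-H) ≈ 477 kJ/mol

Let D be the O-H bond energy.
Σ(broken) = 8×406 + 6×398 + 3×506 = 7154
Σ(formed) = 2×910 + 2×406 + 12×D = 2632 + 12D
ΔH = Σ(broken) − Σ(formed) = (7154) − (2632 + 12D) = +4522 − 12D
Setting this equal to −1202 kJ gives 12D = 5724, so D = 477 kJ/mol.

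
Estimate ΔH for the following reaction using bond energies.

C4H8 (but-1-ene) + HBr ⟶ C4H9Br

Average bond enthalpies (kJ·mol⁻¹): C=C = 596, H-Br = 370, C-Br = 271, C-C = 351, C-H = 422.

ΔH ≈ −78 kJ

Bonds broken (reactants):
  C-C: 2 × 351 = 702
  C-H: 8 × 422 = 3376
  C=C: 1 × 596 = 596
  H-Br: 1 × 370 = 370
  Σ(broken) = 5044 kJ
Bonds formed (products):
  C-Br: 1 × 271 = 271
  C-C: 3 × 351 = 1053
  C-H: 9 × 422 = 3798
  Σ(formed) = 5122 kJ
ΔH = Σ(broken) − Σ(formed) = 5044 − 5122 = −78 kJ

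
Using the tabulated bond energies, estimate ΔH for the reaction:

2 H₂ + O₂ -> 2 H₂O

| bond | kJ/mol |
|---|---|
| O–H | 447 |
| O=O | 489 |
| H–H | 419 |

Bonds broken (reactants):
  H–H: 2 × 419 = 838
  O=O: 1 × 489 = 489
  Σ(broken) = 1327 kJ
Bonds formed (products):
  O–H: 4 × 447 = 1788
  Σ(formed) = 1788 kJ
ΔH = Σ(broken) − Σ(formed) = 1327 − 1788 = −461 kJ

ΔH ≈ −461 kJ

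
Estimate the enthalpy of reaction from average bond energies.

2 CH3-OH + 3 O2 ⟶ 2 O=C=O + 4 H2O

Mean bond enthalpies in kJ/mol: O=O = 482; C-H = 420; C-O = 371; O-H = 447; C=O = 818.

ΔH ≈ −1246 kJ

Bonds broken (reactants):
  C-H: 6 × 420 = 2520
  C-O: 2 × 371 = 742
  O-H: 2 × 447 = 894
  O=O: 3 × 482 = 1446
  Σ(broken) = 5602 kJ
Bonds formed (products):
  C=O: 4 × 818 = 3272
  O-H: 8 × 447 = 3576
  Σ(formed) = 6848 kJ
ΔH = Σ(broken) − Σ(formed) = 5602 − 6848 = −1246 kJ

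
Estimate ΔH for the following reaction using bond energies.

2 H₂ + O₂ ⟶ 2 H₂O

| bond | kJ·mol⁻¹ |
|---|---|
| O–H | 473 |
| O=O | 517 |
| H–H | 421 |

ΔH ≈ −533 kJ

Bonds broken (reactants):
  H–H: 2 × 421 = 842
  O=O: 1 × 517 = 517
  Σ(broken) = 1359 kJ
Bonds formed (products):
  O–H: 4 × 473 = 1892
  Σ(formed) = 1892 kJ
ΔH = Σ(broken) − Σ(formed) = 1359 − 1892 = −533 kJ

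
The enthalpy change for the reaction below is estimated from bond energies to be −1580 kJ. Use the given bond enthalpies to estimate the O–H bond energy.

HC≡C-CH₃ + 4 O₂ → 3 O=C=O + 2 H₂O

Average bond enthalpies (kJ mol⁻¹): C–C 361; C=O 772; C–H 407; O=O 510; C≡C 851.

Let D be the O–H bond energy.
Σ(broken) = 1×851 + 1×361 + 4×407 + 4×510 = 4880
Σ(formed) = 6×772 + 4×D = 4632 + 4D
ΔH = Σ(broken) − Σ(formed) = (4880) − (4632 + 4D) = +248 − 4D
Setting this equal to −1580 kJ gives 4D = 1828, so D = 457 kJ/mol.

D(O–H) ≈ 457 kJ/mol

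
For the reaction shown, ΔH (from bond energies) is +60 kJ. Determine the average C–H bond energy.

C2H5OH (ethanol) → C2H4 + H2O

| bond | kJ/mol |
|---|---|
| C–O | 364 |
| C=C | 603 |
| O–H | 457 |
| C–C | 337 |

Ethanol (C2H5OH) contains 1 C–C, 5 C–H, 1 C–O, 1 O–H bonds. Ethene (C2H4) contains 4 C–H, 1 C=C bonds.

Let D be the C–H bond energy.
Σ(broken) = 1×337 + 5×D + 1×364 + 1×457 = 1158 + 5D
Σ(formed) = 4×D + 1×603 + 2×457 = 1517 + 4D
ΔH = Σ(broken) − Σ(formed) = (1158 + 5D) − (1517 + 4D) = −359 + D
Setting this equal to +60 kJ gives D = 419 kJ/mol.

D(C–H) ≈ 419 kJ/mol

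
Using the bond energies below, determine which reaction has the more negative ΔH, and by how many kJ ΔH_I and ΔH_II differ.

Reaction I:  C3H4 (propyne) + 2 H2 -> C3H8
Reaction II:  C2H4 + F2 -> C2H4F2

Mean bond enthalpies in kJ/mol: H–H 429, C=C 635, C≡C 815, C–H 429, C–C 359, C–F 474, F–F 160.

Reaction I:
  Bonds broken (reactants):
    C≡C: 1 × 815 = 815
    C–C: 1 × 359 = 359
    C–H: 4 × 429 = 1716
    H–H: 2 × 429 = 858
    Σ(broken) = 3748 kJ
  Bonds formed (products):
    C–C: 2 × 359 = 718
    C–H: 8 × 429 = 3432
    Σ(formed) = 4150 kJ
  ΔH_I = 3748 − 4150 = −402 kJ
Reaction II:
  Bonds broken (reactants):
    C–H: 4 × 429 = 1716
    C=C: 1 × 635 = 635
    F–F: 1 × 160 = 160
    Σ(broken) = 2511 kJ
  Bonds formed (products):
    C–C: 1 × 359 = 359
    C–F: 2 × 474 = 948
    C–H: 4 × 429 = 1716
    Σ(formed) = 3023 kJ
  ΔH_II = 2511 − 3023 = −512 kJ
ΔH_I − ΔH_II = +110 kJ, so reaction II has the more negative ΔH; |ΔH_I − ΔH_II| = 110 kJ.

Reaction II, by 110 kJ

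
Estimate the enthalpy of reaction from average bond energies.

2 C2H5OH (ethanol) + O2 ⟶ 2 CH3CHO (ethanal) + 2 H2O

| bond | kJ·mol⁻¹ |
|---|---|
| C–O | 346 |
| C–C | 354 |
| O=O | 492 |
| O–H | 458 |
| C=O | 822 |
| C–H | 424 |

Bonds broken (reactants):
  C–C: 2 × 354 = 708
  C–H: 10 × 424 = 4240
  C–O: 2 × 346 = 692
  O–H: 2 × 458 = 916
  O=O: 1 × 492 = 492
  Σ(broken) = 7048 kJ
Bonds formed (products):
  C–C: 2 × 354 = 708
  C–H: 8 × 424 = 3392
  C=O: 2 × 822 = 1644
  O–H: 4 × 458 = 1832
  Σ(formed) = 7576 kJ
ΔH = Σ(broken) − Σ(formed) = 7048 − 7576 = −528 kJ

ΔH ≈ −528 kJ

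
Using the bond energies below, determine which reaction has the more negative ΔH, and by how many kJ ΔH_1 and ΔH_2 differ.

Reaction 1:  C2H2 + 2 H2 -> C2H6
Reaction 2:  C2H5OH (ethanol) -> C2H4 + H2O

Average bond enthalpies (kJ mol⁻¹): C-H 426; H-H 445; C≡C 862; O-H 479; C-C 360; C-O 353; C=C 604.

Reaction 1:
  Bonds broken (reactants):
    C≡C: 1 × 862 = 862
    C-H: 2 × 426 = 852
    H-H: 2 × 445 = 890
    Σ(broken) = 2604 kJ
  Bonds formed (products):
    C-C: 1 × 360 = 360
    C-H: 6 × 426 = 2556
    Σ(formed) = 2916 kJ
  ΔH_1 = 2604 − 2916 = −312 kJ
Reaction 2:
  Bonds broken (reactants):
    C-C: 1 × 360 = 360
    C-H: 5 × 426 = 2130
    C-O: 1 × 353 = 353
    O-H: 1 × 479 = 479
    Σ(broken) = 3322 kJ
  Bonds formed (products):
    C-H: 4 × 426 = 1704
    C=C: 1 × 604 = 604
    O-H: 2 × 479 = 958
    Σ(formed) = 3266 kJ
  ΔH_2 = 3322 − 3266 = +56 kJ
ΔH_1 − ΔH_2 = −368 kJ, so reaction 1 has the more negative ΔH; |ΔH_1 − ΔH_2| = 368 kJ.

Reaction 1, by 368 kJ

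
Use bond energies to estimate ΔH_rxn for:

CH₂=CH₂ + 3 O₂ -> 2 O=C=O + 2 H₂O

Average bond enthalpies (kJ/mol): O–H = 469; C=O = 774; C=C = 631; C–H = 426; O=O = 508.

Bonds broken (reactants):
  C–H: 4 × 426 = 1704
  C=C: 1 × 631 = 631
  O=O: 3 × 508 = 1524
  Σ(broken) = 3859 kJ
Bonds formed (products):
  C=O: 4 × 774 = 3096
  O–H: 4 × 469 = 1876
  Σ(formed) = 4972 kJ
ΔH = Σ(broken) − Σ(formed) = 3859 − 4972 = −1113 kJ

ΔH ≈ −1113 kJ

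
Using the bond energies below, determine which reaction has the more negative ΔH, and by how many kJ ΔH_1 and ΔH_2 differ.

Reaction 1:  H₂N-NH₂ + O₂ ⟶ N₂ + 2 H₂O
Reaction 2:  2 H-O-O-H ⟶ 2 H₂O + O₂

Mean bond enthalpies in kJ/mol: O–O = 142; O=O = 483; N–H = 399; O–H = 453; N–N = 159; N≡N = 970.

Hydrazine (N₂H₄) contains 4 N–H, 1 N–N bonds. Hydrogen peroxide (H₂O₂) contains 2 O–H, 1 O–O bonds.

Reaction 1, by 345 kJ

Reaction 1:
  Bonds broken (reactants):
    N–H: 4 × 399 = 1596
    N–N: 1 × 159 = 159
    O=O: 1 × 483 = 483
    Σ(broken) = 2238 kJ
  Bonds formed (products):
    N≡N: 1 × 970 = 970
    O–H: 4 × 453 = 1812
    Σ(formed) = 2782 kJ
  ΔH_1 = 2238 − 2782 = −544 kJ
Reaction 2:
  Bonds broken (reactants):
    O–H: 4 × 453 = 1812
    O–O: 2 × 142 = 284
    Σ(broken) = 2096 kJ
  Bonds formed (products):
    O–H: 4 × 453 = 1812
    O=O: 1 × 483 = 483
    Σ(formed) = 2295 kJ
  ΔH_2 = 2096 − 2295 = −199 kJ
ΔH_1 − ΔH_2 = −345 kJ, so reaction 1 has the more negative ΔH; |ΔH_1 − ΔH_2| = 345 kJ.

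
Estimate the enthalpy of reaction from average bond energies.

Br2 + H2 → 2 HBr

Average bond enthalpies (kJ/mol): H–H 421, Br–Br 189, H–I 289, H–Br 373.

ΔH ≈ −136 kJ

Bonds broken (reactants):
  Br–Br: 1 × 189 = 189
  H–H: 1 × 421 = 421
  Σ(broken) = 610 kJ
Bonds formed (products):
  H–Br: 2 × 373 = 746
  Σ(formed) = 746 kJ
ΔH = Σ(broken) − Σ(formed) = 610 − 746 = −136 kJ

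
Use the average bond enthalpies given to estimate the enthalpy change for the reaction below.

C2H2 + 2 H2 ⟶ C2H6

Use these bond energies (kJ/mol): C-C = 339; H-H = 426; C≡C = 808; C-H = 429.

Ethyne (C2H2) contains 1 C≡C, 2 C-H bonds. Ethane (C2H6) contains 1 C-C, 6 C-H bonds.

ΔH ≈ −395 kJ

Bonds broken (reactants):
  C≡C: 1 × 808 = 808
  C-H: 2 × 429 = 858
  H-H: 2 × 426 = 852
  Σ(broken) = 2518 kJ
Bonds formed (products):
  C-C: 1 × 339 = 339
  C-H: 6 × 429 = 2574
  Σ(formed) = 2913 kJ
ΔH = Σ(broken) − Σ(formed) = 2518 − 2913 = −395 kJ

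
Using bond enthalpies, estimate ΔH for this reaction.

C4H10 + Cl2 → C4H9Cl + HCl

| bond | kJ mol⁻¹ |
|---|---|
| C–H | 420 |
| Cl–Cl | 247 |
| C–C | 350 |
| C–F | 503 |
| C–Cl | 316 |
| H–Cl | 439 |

Bonds broken (reactants):
  C–C: 3 × 350 = 1050
  C–H: 10 × 420 = 4200
  Cl–Cl: 1 × 247 = 247
  Σ(broken) = 5497 kJ
Bonds formed (products):
  C–C: 3 × 350 = 1050
  C–Cl: 1 × 316 = 316
  C–H: 9 × 420 = 3780
  H–Cl: 1 × 439 = 439
  Σ(formed) = 5585 kJ
ΔH = Σ(broken) − Σ(formed) = 5497 − 5585 = −88 kJ

ΔH ≈ −88 kJ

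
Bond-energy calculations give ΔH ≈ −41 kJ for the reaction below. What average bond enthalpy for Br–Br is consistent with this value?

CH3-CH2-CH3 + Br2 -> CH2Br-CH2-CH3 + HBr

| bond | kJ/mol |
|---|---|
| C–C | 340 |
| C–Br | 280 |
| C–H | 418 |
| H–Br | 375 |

D(Br–Br) ≈ 196 kJ/mol

Let D be the Br–Br bond energy.
Σ(broken) = 1×D + 2×340 + 8×418 = 4024 + D
Σ(formed) = 1×280 + 2×340 + 7×418 + 1×375 = 4261
ΔH = Σ(broken) − Σ(formed) = (4024 + D) − (4261) = −237 + D
Setting this equal to −41 kJ gives D = 196 kJ/mol.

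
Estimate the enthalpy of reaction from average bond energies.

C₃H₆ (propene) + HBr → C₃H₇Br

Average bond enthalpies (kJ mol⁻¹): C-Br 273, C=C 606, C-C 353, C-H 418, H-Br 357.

ΔH ≈ −81 kJ

Bonds broken (reactants):
  C-C: 1 × 353 = 353
  C-H: 6 × 418 = 2508
  C=C: 1 × 606 = 606
  H-Br: 1 × 357 = 357
  Σ(broken) = 3824 kJ
Bonds formed (products):
  C-Br: 1 × 273 = 273
  C-C: 2 × 353 = 706
  C-H: 7 × 418 = 2926
  Σ(formed) = 3905 kJ
ΔH = Σ(broken) − Σ(formed) = 3824 − 3905 = −81 kJ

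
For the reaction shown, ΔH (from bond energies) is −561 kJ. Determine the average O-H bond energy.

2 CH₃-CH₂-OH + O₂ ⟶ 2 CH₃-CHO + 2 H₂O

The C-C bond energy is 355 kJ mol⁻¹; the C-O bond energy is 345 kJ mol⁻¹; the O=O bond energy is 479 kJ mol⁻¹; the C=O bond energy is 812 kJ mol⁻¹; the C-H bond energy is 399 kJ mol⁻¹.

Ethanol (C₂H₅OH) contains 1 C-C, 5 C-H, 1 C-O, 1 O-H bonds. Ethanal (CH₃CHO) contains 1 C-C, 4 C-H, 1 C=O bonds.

Let D be the O-H bond energy.
Σ(broken) = 2×355 + 10×399 + 2×345 + 2×D + 1×479 = 5869 + 2D
Σ(formed) = 2×355 + 8×399 + 2×812 + 4×D = 5526 + 4D
ΔH = Σ(broken) − Σ(formed) = (5869 + 2D) − (5526 + 4D) = +343 − 2D
Setting this equal to −561 kJ gives 2D = 904, so D = 452 kJ/mol.

D(O-H) ≈ 452 kJ/mol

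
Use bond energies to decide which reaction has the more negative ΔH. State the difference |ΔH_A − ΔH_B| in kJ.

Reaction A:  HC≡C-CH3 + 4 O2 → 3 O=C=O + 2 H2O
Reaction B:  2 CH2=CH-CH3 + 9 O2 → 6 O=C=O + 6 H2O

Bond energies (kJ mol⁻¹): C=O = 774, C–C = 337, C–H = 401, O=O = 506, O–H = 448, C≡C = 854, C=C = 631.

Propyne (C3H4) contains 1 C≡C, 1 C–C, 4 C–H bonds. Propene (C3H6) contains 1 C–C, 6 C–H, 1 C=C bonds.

Reaction B, by 1745 kJ

Reaction A:
  Bonds broken (reactants):
    C≡C: 1 × 854 = 854
    C–C: 1 × 337 = 337
    C–H: 4 × 401 = 1604
    O=O: 4 × 506 = 2024
    Σ(broken) = 4819 kJ
  Bonds formed (products):
    C=O: 6 × 774 = 4644
    O–H: 4 × 448 = 1792
    Σ(formed) = 6436 kJ
  ΔH_A = 4819 − 6436 = −1617 kJ
Reaction B:
  Bonds broken (reactants):
    C–C: 2 × 337 = 674
    C–H: 12 × 401 = 4812
    C=C: 2 × 631 = 1262
    O=O: 9 × 506 = 4554
    Σ(broken) = 11302 kJ
  Bonds formed (products):
    C=O: 12 × 774 = 9288
    O–H: 12 × 448 = 5376
    Σ(formed) = 14664 kJ
  ΔH_B = 11302 − 14664 = −3362 kJ
ΔH_A − ΔH_B = +1745 kJ, so reaction B has the more negative ΔH; |ΔH_A − ΔH_B| = 1745 kJ.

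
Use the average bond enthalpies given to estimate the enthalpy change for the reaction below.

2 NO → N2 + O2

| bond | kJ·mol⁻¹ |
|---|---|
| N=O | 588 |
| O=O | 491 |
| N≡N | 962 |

Bonds broken (reactants):
  N=O: 2 × 588 = 1176
  Σ(broken) = 1176 kJ
Bonds formed (products):
  N≡N: 1 × 962 = 962
  O=O: 1 × 491 = 491
  Σ(formed) = 1453 kJ
ΔH = Σ(broken) − Σ(formed) = 1176 − 1453 = −277 kJ

ΔH ≈ −277 kJ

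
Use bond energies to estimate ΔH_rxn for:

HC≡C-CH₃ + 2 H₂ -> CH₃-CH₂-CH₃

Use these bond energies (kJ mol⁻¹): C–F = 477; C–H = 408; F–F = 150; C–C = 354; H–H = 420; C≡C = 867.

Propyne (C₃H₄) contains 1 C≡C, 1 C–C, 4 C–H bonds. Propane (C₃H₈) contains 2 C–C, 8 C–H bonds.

Bonds broken (reactants):
  C≡C: 1 × 867 = 867
  C–C: 1 × 354 = 354
  C–H: 4 × 408 = 1632
  H–H: 2 × 420 = 840
  Σ(broken) = 3693 kJ
Bonds formed (products):
  C–C: 2 × 354 = 708
  C–H: 8 × 408 = 3264
  Σ(formed) = 3972 kJ
ΔH = Σ(broken) − Σ(formed) = 3693 − 3972 = −279 kJ

ΔH ≈ −279 kJ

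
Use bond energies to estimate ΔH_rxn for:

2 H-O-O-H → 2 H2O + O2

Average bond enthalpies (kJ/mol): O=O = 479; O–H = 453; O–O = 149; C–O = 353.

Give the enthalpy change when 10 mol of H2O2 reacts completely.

ΔH = −905 kJ

Bonds broken (reactants):
  O–H: 4 × 453 = 1812
  O–O: 2 × 149 = 298
  Σ(broken) = 2110 kJ
Bonds formed (products):
  O–H: 4 × 453 = 1812
  O=O: 1 × 479 = 479
  Σ(formed) = 2291 kJ
ΔH = Σ(broken) − Σ(formed) = 2110 − 2291 = −181 kJ
For 5× the reaction as written: 5 × (−181) = −905 kJ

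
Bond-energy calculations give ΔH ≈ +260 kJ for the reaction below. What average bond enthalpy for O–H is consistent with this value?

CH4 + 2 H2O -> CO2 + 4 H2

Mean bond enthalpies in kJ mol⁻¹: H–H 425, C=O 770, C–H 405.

Let D be the O–H bond energy.
Σ(broken) = 4×405 + 4×D = 1620 + 4D
Σ(formed) = 2×770 + 4×425 = 3240
ΔH = Σ(broken) − Σ(formed) = (1620 + 4D) − (3240) = −1620 + 4D
Setting this equal to +260 kJ gives 4D = 1880, so D = 470 kJ/mol.

D(O–H) ≈ 470 kJ/mol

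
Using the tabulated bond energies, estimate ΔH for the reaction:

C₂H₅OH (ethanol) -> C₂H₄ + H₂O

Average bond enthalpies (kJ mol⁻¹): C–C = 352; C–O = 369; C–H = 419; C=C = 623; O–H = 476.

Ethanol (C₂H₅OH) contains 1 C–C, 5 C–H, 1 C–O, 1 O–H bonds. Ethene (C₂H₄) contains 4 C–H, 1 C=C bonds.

ΔH ≈ +41 kJ

Bonds broken (reactants):
  C–C: 1 × 352 = 352
  C–H: 5 × 419 = 2095
  C–O: 1 × 369 = 369
  O–H: 1 × 476 = 476
  Σ(broken) = 3292 kJ
Bonds formed (products):
  C–H: 4 × 419 = 1676
  C=C: 1 × 623 = 623
  O–H: 2 × 476 = 952
  Σ(formed) = 3251 kJ
ΔH = Σ(broken) − Σ(formed) = 3292 − 3251 = +41 kJ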